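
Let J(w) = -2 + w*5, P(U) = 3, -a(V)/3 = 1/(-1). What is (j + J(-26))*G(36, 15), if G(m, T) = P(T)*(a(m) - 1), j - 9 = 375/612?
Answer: -24967/34 ≈ -734.32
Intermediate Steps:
j = 1961/204 (j = 9 + 375/612 = 9 + 375*(1/612) = 9 + 125/204 = 1961/204 ≈ 9.6127)
a(V) = 3 (a(V) = -3/(-1) = -3*(-1) = 3)
J(w) = -2 + 5*w
G(m, T) = 6 (G(m, T) = 3*(3 - 1) = 3*2 = 6)
(j + J(-26))*G(36, 15) = (1961/204 + (-2 + 5*(-26)))*6 = (1961/204 + (-2 - 130))*6 = (1961/204 - 132)*6 = -24967/204*6 = -24967/34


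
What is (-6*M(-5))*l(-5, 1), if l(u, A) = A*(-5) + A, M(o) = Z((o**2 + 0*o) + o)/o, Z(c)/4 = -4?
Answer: 384/5 ≈ 76.800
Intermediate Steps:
Z(c) = -16 (Z(c) = 4*(-4) = -16)
M(o) = -16/o
l(u, A) = -4*A (l(u, A) = -5*A + A = -4*A)
(-6*M(-5))*l(-5, 1) = (-(-96)/(-5))*(-4*1) = -(-96)*(-1)/5*(-4) = -6*16/5*(-4) = -96/5*(-4) = 384/5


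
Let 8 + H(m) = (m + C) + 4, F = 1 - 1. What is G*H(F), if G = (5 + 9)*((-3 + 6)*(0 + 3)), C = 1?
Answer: -378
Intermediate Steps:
G = 126 (G = 14*(3*3) = 14*9 = 126)
F = 0
H(m) = -3 + m (H(m) = -8 + ((m + 1) + 4) = -8 + ((1 + m) + 4) = -8 + (5 + m) = -3 + m)
G*H(F) = 126*(-3 + 0) = 126*(-3) = -378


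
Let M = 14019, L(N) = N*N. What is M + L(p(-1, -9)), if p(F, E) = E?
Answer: 14100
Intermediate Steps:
L(N) = N²
M + L(p(-1, -9)) = 14019 + (-9)² = 14019 + 81 = 14100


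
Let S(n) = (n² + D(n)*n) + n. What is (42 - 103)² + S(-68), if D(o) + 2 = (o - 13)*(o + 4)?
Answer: -344099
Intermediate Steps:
D(o) = -2 + (-13 + o)*(4 + o) (D(o) = -2 + (o - 13)*(o + 4) = -2 + (-13 + o)*(4 + o))
S(n) = n + n² + n*(-54 + n² - 9*n) (S(n) = (n² + (-54 + n² - 9*n)*n) + n = (n² + n*(-54 + n² - 9*n)) + n = n + n² + n*(-54 + n² - 9*n))
(42 - 103)² + S(-68) = (42 - 103)² - 68*(-53 + (-68)² - 8*(-68)) = (-61)² - 68*(-53 + 4624 + 544) = 3721 - 68*5115 = 3721 - 347820 = -344099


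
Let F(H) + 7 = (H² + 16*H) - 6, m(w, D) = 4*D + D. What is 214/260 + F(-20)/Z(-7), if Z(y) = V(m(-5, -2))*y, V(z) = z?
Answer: 162/91 ≈ 1.7802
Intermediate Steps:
m(w, D) = 5*D
Z(y) = -10*y (Z(y) = (5*(-2))*y = -10*y)
F(H) = -13 + H² + 16*H (F(H) = -7 + ((H² + 16*H) - 6) = -7 + (-6 + H² + 16*H) = -13 + H² + 16*H)
214/260 + F(-20)/Z(-7) = 214/260 + (-13 + (-20)² + 16*(-20))/((-10*(-7))) = 214*(1/260) + (-13 + 400 - 320)/70 = 107/130 + 67*(1/70) = 107/130 + 67/70 = 162/91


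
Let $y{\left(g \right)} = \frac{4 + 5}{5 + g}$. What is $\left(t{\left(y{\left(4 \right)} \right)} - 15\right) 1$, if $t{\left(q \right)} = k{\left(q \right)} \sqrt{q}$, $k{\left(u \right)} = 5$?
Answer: $-10$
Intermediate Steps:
$y{\left(g \right)} = \frac{9}{5 + g}$
$t{\left(q \right)} = 5 \sqrt{q}$
$\left(t{\left(y{\left(4 \right)} \right)} - 15\right) 1 = \left(5 \sqrt{\frac{9}{5 + 4}} - 15\right) 1 = \left(5 \sqrt{\frac{9}{9}} - 15\right) 1 = \left(5 \sqrt{9 \cdot \frac{1}{9}} - 15\right) 1 = \left(5 \sqrt{1} - 15\right) 1 = \left(5 \cdot 1 - 15\right) 1 = \left(5 - 15\right) 1 = \left(-10\right) 1 = -10$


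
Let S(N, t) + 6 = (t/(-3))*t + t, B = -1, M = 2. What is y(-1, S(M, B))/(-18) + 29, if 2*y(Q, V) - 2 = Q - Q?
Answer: 521/18 ≈ 28.944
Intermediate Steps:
S(N, t) = -6 + t - t²/3 (S(N, t) = -6 + ((t/(-3))*t + t) = -6 + ((t*(-⅓))*t + t) = -6 + ((-t/3)*t + t) = -6 + (-t²/3 + t) = -6 + (t - t²/3) = -6 + t - t²/3)
y(Q, V) = 1 (y(Q, V) = 1 + (Q - Q)/2 = 1 + (½)*0 = 1 + 0 = 1)
y(-1, S(M, B))/(-18) + 29 = 1/(-18) + 29 = -1/18*1 + 29 = -1/18 + 29 = 521/18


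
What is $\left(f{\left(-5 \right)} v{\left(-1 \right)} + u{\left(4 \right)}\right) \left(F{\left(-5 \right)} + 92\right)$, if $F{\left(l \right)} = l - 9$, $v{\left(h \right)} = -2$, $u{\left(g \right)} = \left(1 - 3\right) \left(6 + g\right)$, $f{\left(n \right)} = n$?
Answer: $-780$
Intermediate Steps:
$u{\left(g \right)} = -12 - 2 g$ ($u{\left(g \right)} = - 2 \left(6 + g\right) = -12 - 2 g$)
$F{\left(l \right)} = -9 + l$
$\left(f{\left(-5 \right)} v{\left(-1 \right)} + u{\left(4 \right)}\right) \left(F{\left(-5 \right)} + 92\right) = \left(\left(-5\right) \left(-2\right) - 20\right) \left(\left(-9 - 5\right) + 92\right) = \left(10 - 20\right) \left(-14 + 92\right) = \left(10 - 20\right) 78 = \left(-10\right) 78 = -780$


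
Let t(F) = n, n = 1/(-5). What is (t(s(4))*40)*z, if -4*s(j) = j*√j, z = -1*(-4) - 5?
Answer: 8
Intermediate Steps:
z = -1 (z = 4 - 5 = -1)
s(j) = -j^(3/2)/4 (s(j) = -j*√j/4 = -j^(3/2)/4)
n = -⅕ ≈ -0.20000
t(F) = -⅕
(t(s(4))*40)*z = -⅕*40*(-1) = -8*(-1) = 8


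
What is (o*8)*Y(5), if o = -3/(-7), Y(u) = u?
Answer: 120/7 ≈ 17.143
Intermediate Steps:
o = 3/7 (o = -3*(-⅐) = 3/7 ≈ 0.42857)
(o*8)*Y(5) = ((3/7)*8)*5 = (24/7)*5 = 120/7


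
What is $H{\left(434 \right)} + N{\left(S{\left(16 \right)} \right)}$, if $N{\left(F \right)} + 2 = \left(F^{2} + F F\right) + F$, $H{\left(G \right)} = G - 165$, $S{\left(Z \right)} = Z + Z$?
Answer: $2347$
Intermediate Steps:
$S{\left(Z \right)} = 2 Z$
$H{\left(G \right)} = -165 + G$
$N{\left(F \right)} = -2 + F + 2 F^{2}$ ($N{\left(F \right)} = -2 + \left(\left(F^{2} + F F\right) + F\right) = -2 + \left(\left(F^{2} + F^{2}\right) + F\right) = -2 + \left(2 F^{2} + F\right) = -2 + \left(F + 2 F^{2}\right) = -2 + F + 2 F^{2}$)
$H{\left(434 \right)} + N{\left(S{\left(16 \right)} \right)} = \left(-165 + 434\right) + \left(-2 + 2 \cdot 16 + 2 \left(2 \cdot 16\right)^{2}\right) = 269 + \left(-2 + 32 + 2 \cdot 32^{2}\right) = 269 + \left(-2 + 32 + 2 \cdot 1024\right) = 269 + \left(-2 + 32 + 2048\right) = 269 + 2078 = 2347$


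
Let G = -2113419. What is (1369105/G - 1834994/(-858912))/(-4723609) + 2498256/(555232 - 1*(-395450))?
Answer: 8623697515356322173245/3281647270924574309296 ≈ 2.6279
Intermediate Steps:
(1369105/G - 1834994/(-858912))/(-4723609) + 2498256/(555232 - 1*(-395450)) = (1369105/(-2113419) - 1834994/(-858912))/(-4723609) + 2498256/(555232 - 1*(-395450)) = (1369105*(-1/2113419) - 1834994*(-1/858912))*(-1/4723609) + 2498256/(555232 + 395450) = (-1369105/2113419 + 917497/429456)*(-1/4723609) + 2498256/950682 = (150120581707/100846718896)*(-1/4723609) + 2498256*(1/950682) = -150120581707/476360468997615664 + 416376/158447 = 8623697515356322173245/3281647270924574309296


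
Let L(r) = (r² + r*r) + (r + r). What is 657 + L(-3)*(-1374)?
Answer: -15831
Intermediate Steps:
L(r) = 2*r + 2*r² (L(r) = (r² + r²) + 2*r = 2*r² + 2*r = 2*r + 2*r²)
657 + L(-3)*(-1374) = 657 + (2*(-3)*(1 - 3))*(-1374) = 657 + (2*(-3)*(-2))*(-1374) = 657 + 12*(-1374) = 657 - 16488 = -15831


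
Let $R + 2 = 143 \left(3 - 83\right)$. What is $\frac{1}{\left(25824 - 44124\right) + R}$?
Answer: $- \frac{1}{29742} \approx -3.3622 \cdot 10^{-5}$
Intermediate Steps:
$R = -11442$ ($R = -2 + 143 \left(3 - 83\right) = -2 + 143 \left(-80\right) = -2 - 11440 = -11442$)
$\frac{1}{\left(25824 - 44124\right) + R} = \frac{1}{\left(25824 - 44124\right) - 11442} = \frac{1}{-18300 - 11442} = \frac{1}{-29742} = - \frac{1}{29742}$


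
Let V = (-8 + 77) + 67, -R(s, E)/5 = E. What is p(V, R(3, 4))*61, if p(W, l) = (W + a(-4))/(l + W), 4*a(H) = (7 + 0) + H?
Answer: 33367/464 ≈ 71.912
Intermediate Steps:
R(s, E) = -5*E
a(H) = 7/4 + H/4 (a(H) = ((7 + 0) + H)/4 = (7 + H)/4 = 7/4 + H/4)
V = 136 (V = 69 + 67 = 136)
p(W, l) = (¾ + W)/(W + l) (p(W, l) = (W + (7/4 + (¼)*(-4)))/(l + W) = (W + (7/4 - 1))/(W + l) = (W + ¾)/(W + l) = (¾ + W)/(W + l))
p(V, R(3, 4))*61 = ((¾ + 136)/(136 - 5*4))*61 = ((547/4)/(136 - 20))*61 = ((547/4)/116)*61 = ((1/116)*(547/4))*61 = (547/464)*61 = 33367/464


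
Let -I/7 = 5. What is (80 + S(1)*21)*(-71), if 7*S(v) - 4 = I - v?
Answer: 1136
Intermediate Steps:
I = -35 (I = -7*5 = -35)
S(v) = -31/7 - v/7 (S(v) = 4/7 + (-35 - v)/7 = 4/7 + (-5 - v/7) = -31/7 - v/7)
(80 + S(1)*21)*(-71) = (80 + (-31/7 - ⅐*1)*21)*(-71) = (80 + (-31/7 - ⅐)*21)*(-71) = (80 - 32/7*21)*(-71) = (80 - 96)*(-71) = -16*(-71) = 1136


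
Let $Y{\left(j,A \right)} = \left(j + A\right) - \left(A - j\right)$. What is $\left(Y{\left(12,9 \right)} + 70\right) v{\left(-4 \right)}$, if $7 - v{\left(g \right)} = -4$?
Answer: $1034$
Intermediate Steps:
$v{\left(g \right)} = 11$ ($v{\left(g \right)} = 7 - -4 = 7 + 4 = 11$)
$Y{\left(j,A \right)} = 2 j$ ($Y{\left(j,A \right)} = \left(A + j\right) - \left(A - j\right) = 2 j$)
$\left(Y{\left(12,9 \right)} + 70\right) v{\left(-4 \right)} = \left(2 \cdot 12 + 70\right) 11 = \left(24 + 70\right) 11 = 94 \cdot 11 = 1034$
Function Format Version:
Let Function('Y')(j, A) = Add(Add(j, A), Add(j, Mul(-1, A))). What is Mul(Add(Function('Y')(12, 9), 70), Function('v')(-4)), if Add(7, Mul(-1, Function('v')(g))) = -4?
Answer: 1034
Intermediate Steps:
Function('v')(g) = 11 (Function('v')(g) = Add(7, Mul(-1, -4)) = Add(7, 4) = 11)
Function('Y')(j, A) = Mul(2, j) (Function('Y')(j, A) = Add(Add(A, j), Add(j, Mul(-1, A))) = Mul(2, j))
Mul(Add(Function('Y')(12, 9), 70), Function('v')(-4)) = Mul(Add(Mul(2, 12), 70), 11) = Mul(Add(24, 70), 11) = Mul(94, 11) = 1034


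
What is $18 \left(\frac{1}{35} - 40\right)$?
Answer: $- \frac{25182}{35} \approx -719.49$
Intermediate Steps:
$18 \left(\frac{1}{35} - 40\right) = 18 \left(- \frac{1399}{35}\right) = - \frac{25182}{35}$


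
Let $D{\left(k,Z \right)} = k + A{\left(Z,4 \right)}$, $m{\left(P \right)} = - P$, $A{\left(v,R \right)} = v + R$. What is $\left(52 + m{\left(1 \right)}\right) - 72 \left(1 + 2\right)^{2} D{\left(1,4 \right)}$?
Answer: $-5781$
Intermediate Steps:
$A{\left(v,R \right)} = R + v$
$D{\left(k,Z \right)} = 4 + Z + k$ ($D{\left(k,Z \right)} = k + \left(4 + Z\right) = 4 + Z + k$)
$\left(52 + m{\left(1 \right)}\right) - 72 \left(1 + 2\right)^{2} D{\left(1,4 \right)} = \left(52 - 1\right) - 72 \left(1 + 2\right)^{2} \left(4 + 4 + 1\right) = \left(52 - 1\right) - 72 \cdot 3^{2} \cdot 9 = 51 - 72 \cdot 9 \cdot 9 = 51 - 5832 = -5781$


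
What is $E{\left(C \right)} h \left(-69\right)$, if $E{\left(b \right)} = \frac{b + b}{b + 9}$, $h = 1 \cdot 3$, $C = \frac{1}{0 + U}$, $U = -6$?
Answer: $\frac{414}{53} \approx 7.8113$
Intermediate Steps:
$C = - \frac{1}{6}$ ($C = \frac{1}{0 - 6} = \frac{1}{-6} = - \frac{1}{6} \approx -0.16667$)
$h = 3$
$E{\left(b \right)} = \frac{2 b}{9 + b}$
$E{\left(C \right)} h \left(-69\right) = 2 \left(- \frac{1}{6}\right) \frac{1}{9 - \frac{1}{6}} \cdot 3 \left(-69\right) = 2 \left(- \frac{1}{6}\right) \frac{1}{\frac{53}{6}} \cdot 3 \left(-69\right) = 2 \left(- \frac{1}{6}\right) \frac{6}{53} \cdot 3 \left(-69\right) = \left(- \frac{2}{53}\right) 3 \left(-69\right) = \left(- \frac{6}{53}\right) \left(-69\right) = \frac{414}{53}$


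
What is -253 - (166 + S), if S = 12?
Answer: -431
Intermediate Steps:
-253 - (166 + S) = -253 - (166 + 12) = -253 - 1*178 = -253 - 178 = -431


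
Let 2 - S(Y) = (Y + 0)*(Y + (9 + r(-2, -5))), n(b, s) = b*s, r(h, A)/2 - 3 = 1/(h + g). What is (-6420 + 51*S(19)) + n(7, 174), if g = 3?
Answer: -39984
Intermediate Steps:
r(h, A) = 6 + 2/(3 + h) (r(h, A) = 6 + 2/(h + 3) = 6 + 2/(3 + h))
S(Y) = 2 - Y*(17 + Y) (S(Y) = 2 - (Y + 0)*(Y + (9 + 2*(10 + 3*(-2))/(3 - 2))) = 2 - Y*(Y + (9 + 2*(10 - 6)/1)) = 2 - Y*(Y + (9 + 2*1*4)) = 2 - Y*(Y + (9 + 8)) = 2 - Y*(Y + 17) = 2 - Y*(17 + Y))
(-6420 + 51*S(19)) + n(7, 174) = (-6420 + 51*(2 - 1*19**2 - 17*19)) + 7*174 = (-6420 + 51*(2 - 1*361 - 323)) + 1218 = (-6420 + 51*(2 - 361 - 323)) + 1218 = (-6420 + 51*(-682)) + 1218 = (-6420 - 34782) + 1218 = -41202 + 1218 = -39984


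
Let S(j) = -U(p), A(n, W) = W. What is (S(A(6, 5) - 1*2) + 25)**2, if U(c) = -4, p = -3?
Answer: 841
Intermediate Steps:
S(j) = 4 (S(j) = -1*(-4) = 4)
(S(A(6, 5) - 1*2) + 25)**2 = (4 + 25)**2 = 29**2 = 841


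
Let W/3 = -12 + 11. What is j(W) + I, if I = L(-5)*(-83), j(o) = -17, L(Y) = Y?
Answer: 398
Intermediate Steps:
W = -3 (W = 3*(-12 + 11) = 3*(-1) = -3)
I = 415 (I = -5*(-83) = 415)
j(W) + I = -17 + 415 = 398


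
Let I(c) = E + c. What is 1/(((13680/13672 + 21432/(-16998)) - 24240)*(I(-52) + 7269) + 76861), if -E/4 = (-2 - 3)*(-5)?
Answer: -4841597/834890173652549 ≈ -5.7991e-9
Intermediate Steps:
E = -100 (E = -4*(-2 - 3)*(-5) = -(-20)*(-5) = -4*25 = -100)
I(c) = -100 + c
1/(((13680/13672 + 21432/(-16998)) - 24240)*(I(-52) + 7269) + 76861) = 1/(((13680/13672 + 21432/(-16998)) - 24240)*((-100 - 52) + 7269) + 76861) = 1/(((13680*(1/13672) + 21432*(-1/16998)) - 24240)*(-152 + 7269) + 76861) = 1/(((1710/1709 - 3572/2833) - 24240)*7117 + 76861) = 1/((-1260118/4841597 - 24240)*7117 + 76861) = 1/(-117361571398/4841597*7117 + 76861) = 1/(-835262303639566/4841597 + 76861) = 1/(-834890173652549/4841597) = -4841597/834890173652549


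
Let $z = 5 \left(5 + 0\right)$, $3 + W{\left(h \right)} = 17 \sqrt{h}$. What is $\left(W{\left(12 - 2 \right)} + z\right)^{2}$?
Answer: $3374 + 748 \sqrt{10} \approx 5739.4$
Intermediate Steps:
$W{\left(h \right)} = -3 + 17 \sqrt{h}$
$z = 25$ ($z = 5 \cdot 5 = 25$)
$\left(W{\left(12 - 2 \right)} + z\right)^{2} = \left(\left(-3 + 17 \sqrt{12 - 2}\right) + 25\right)^{2} = \left(\left(-3 + 17 \sqrt{10}\right) + 25\right)^{2} = \left(22 + 17 \sqrt{10}\right)^{2}$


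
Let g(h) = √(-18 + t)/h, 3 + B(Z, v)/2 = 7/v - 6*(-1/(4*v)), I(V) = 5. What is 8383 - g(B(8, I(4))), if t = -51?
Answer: 8383 + 5*I*√69/13 ≈ 8383.0 + 3.1949*I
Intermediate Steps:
B(Z, v) = -6 + 17/v (B(Z, v) = -6 + 2*(7/v - 6*(-1/(4*v))) = -6 + 2*(7/v - (-3)/(2*v)) = -6 + 2*(7/v + 3/(2*v)) = -6 + 2*(17/(2*v)) = -6 + 17/v)
g(h) = I*√69/h (g(h) = √(-18 - 51)/h = √(-69)/h = (I*√69)/h = I*√69/h)
8383 - g(B(8, I(4))) = 8383 - I*√69/(-6 + 17/5) = 8383 - I*√69/(-13/5) = 8383 - I*√69*(-5)/13 = 8383 - (-5)*I*√69/13 = 8383 + 5*I*√69/13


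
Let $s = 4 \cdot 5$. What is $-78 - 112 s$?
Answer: $-2318$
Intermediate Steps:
$s = 20$
$-78 - 112 s = -78 - 2240 = -2318$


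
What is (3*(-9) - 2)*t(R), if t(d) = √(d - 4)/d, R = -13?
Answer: 29*I*√17/13 ≈ 9.1977*I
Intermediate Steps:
t(d) = √(-4 + d)/d
(3*(-9) - 2)*t(R) = (3*(-9) - 2)*(√(-4 - 13)/(-13)) = (-27 - 2)*(-I*√17/13) = -(-29)*I*√17/13 = 29*I*√17/13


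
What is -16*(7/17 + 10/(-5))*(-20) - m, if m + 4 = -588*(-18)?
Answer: -188500/17 ≈ -11088.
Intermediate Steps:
m = 10580 (m = -4 - 588*(-18) = -4 + 10584 = 10580)
-16*(7/17 + 10/(-5))*(-20) - m = -16*(7/17 + 10/(-5))*(-20) - 1*10580 = -16*(7*(1/17) + 10*(-⅕))*(-20) - 10580 = -16*(7/17 - 2)*(-20) - 10580 = -16*(-27/17)*(-20) - 10580 = (432/17)*(-20) - 10580 = -8640/17 - 10580 = -188500/17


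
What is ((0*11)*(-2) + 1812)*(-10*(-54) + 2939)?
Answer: 6303948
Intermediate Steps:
((0*11)*(-2) + 1812)*(-10*(-54) + 2939) = (0*(-2) + 1812)*(540 + 2939) = (0 + 1812)*3479 = 1812*3479 = 6303948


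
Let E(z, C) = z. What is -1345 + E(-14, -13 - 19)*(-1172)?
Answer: 15063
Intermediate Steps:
-1345 + E(-14, -13 - 19)*(-1172) = -1345 - 14*(-1172) = -1345 + 16408 = 15063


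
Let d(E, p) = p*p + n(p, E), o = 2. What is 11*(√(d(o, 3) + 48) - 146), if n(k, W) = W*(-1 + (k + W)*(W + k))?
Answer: -1606 + 11*√105 ≈ -1493.3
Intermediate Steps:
n(k, W) = W*(-1 + (W + k)²) (n(k, W) = W*(-1 + (W + k)*(W + k)) = W*(-1 + (W + k)²))
d(E, p) = p² + E*(-1 + (E + p)²) (d(E, p) = p*p + E*(-1 + (E + p)²) = p² + E*(-1 + (E + p)²))
11*(√(d(o, 3) + 48) - 146) = 11*(√((3² + 2*(-1 + (2 + 3)²)) + 48) - 146) = 11*(√((9 + 2*(-1 + 5²)) + 48) - 146) = 11*(√((9 + 2*(-1 + 25)) + 48) - 146) = 11*(√((9 + 2*24) + 48) - 146) = 11*(√((9 + 48) + 48) - 146) = 11*(√(57 + 48) - 146) = 11*(√105 - 146) = 11*(-146 + √105) = -1606 + 11*√105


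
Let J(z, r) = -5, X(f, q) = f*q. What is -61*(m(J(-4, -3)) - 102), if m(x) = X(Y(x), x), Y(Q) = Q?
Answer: 4697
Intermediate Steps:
m(x) = x² (m(x) = x*x = x²)
-61*(m(J(-4, -3)) - 102) = -61*((-5)² - 102) = -61*(25 - 102) = -61*(-77) = 4697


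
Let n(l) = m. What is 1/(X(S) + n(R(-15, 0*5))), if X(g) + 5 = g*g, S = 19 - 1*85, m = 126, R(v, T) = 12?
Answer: 1/4477 ≈ 0.00022336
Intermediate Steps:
n(l) = 126
S = -66 (S = 19 - 85 = -66)
X(g) = -5 + g**2 (X(g) = -5 + g*g = -5 + g**2)
1/(X(S) + n(R(-15, 0*5))) = 1/((-5 + (-66)**2) + 126) = 1/((-5 + 4356) + 126) = 1/(4351 + 126) = 1/4477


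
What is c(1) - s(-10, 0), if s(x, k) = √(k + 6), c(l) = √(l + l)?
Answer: √2 - √6 ≈ -1.0353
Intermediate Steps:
c(l) = √2*√l (c(l) = √(2*l) = √2*√l)
s(x, k) = √(6 + k)
c(1) - s(-10, 0) = √2*√1 - √(6 + 0) = √2*1 - √6 = √2 - √6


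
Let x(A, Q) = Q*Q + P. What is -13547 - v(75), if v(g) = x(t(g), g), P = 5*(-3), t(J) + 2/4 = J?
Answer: -19157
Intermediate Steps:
t(J) = -½ + J
P = -15
x(A, Q) = -15 + Q² (x(A, Q) = Q*Q - 15 = Q² - 15 = -15 + Q²)
v(g) = -15 + g²
-13547 - v(75) = -13547 - (-15 + 75²) = -13547 - (-15 + 5625) = -13547 - 1*5610 = -13547 - 5610 = -19157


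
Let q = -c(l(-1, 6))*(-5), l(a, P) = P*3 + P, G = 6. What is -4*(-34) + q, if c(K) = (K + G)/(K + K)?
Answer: 1113/8 ≈ 139.13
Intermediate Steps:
l(a, P) = 4*P (l(a, P) = 3*P + P = 4*P)
c(K) = (6 + K)/(2*K) (c(K) = (K + 6)/(K + K) = (6 + K)/((2*K)) = (6 + K)*(1/(2*K)) = (6 + K)/(2*K))
q = 25/8 (q = -(6 + 4*6)/(2*(4*6))*(-5) = -(6 + 24)/(2*24)*(-5) = -30/(2*24)*(-5) = -1*5/8*(-5) = -5/8*(-5) = 25/8 ≈ 3.1250)
-4*(-34) + q = -4*(-34) + 25/8 = 136 + 25/8 = 1113/8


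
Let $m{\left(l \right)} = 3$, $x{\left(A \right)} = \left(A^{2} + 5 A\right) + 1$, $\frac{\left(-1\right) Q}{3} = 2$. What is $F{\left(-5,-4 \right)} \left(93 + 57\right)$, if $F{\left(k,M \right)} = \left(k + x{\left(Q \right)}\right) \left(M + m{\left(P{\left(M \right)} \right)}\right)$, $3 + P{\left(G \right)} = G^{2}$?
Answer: $-300$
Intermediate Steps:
$P{\left(G \right)} = -3 + G^{2}$
$Q = -6$ ($Q = \left(-3\right) 2 = -6$)
$x{\left(A \right)} = 1 + A^{2} + 5 A$
$F{\left(k,M \right)} = \left(3 + M\right) \left(7 + k\right)$ ($F{\left(k,M \right)} = \left(k + \left(1 + \left(-6\right)^{2} + 5 \left(-6\right)\right)\right) \left(M + 3\right) = \left(k + \left(1 + 36 - 30\right)\right) \left(3 + M\right) = \left(k + 7\right) \left(3 + M\right) = \left(7 + k\right) \left(3 + M\right) = \left(3 + M\right) \left(7 + k\right)$)
$F{\left(-5,-4 \right)} \left(93 + 57\right) = \left(21 + 3 \left(-5\right) + 7 \left(-4\right) - -20\right) \left(93 + 57\right) = \left(21 - 15 - 28 + 20\right) 150 = \left(-2\right) 150 = -300$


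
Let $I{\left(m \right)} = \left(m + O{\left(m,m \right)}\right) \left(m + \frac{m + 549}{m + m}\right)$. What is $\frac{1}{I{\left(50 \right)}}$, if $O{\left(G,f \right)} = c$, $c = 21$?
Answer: $\frac{100}{397529} \approx 0.00025155$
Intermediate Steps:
$O{\left(G,f \right)} = 21$
$I{\left(m \right)} = \left(21 + m\right) \left(m + \frac{549 + m}{2 m}\right)$ ($I{\left(m \right)} = \left(m + 21\right) \left(m + \frac{m + 549}{m + m}\right) = \left(21 + m\right) \left(m + \frac{549 + m}{2 m}\right)$)
$\frac{1}{I{\left(50 \right)}} = \frac{1}{285 + 50^{2} + \frac{43}{2} \cdot 50 + \frac{11529}{2 \cdot 50}} = \frac{1}{285 + 2500 + 1075 + \frac{11529}{2} \cdot \frac{1}{50}} = \frac{1}{285 + 2500 + 1075 + \frac{11529}{100}} = \frac{1}{\frac{397529}{100}} = \frac{100}{397529}$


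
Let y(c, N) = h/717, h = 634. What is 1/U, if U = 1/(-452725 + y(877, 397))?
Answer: -324603191/717 ≈ -4.5272e+5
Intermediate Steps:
y(c, N) = 634/717
U = -717/324603191 (U = 1/(-452725 + 634/717) = 1/(-324603191/717) = -717/324603191 ≈ -2.2088e-6)
1/U = 1/(-717/324603191) = -324603191/717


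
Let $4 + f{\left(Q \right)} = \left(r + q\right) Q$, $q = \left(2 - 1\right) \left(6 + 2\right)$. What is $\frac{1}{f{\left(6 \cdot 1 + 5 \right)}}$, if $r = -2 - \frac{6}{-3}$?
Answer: $\frac{1}{84} \approx 0.011905$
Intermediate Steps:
$q = 8$ ($q = 1 \cdot 8 = 8$)
$r = 0$ ($r = -2 - 6 \left(- \frac{1}{3}\right) = -2 - -2 = -2 + 2 = 0$)
$f{\left(Q \right)} = -4 + 8 Q$ ($f{\left(Q \right)} = -4 + \left(0 + 8\right) Q = -4 + 8 Q$)
$\frac{1}{f{\left(6 \cdot 1 + 5 \right)}} = \frac{1}{-4 + 8 \left(6 \cdot 1 + 5\right)} = \frac{1}{-4 + 8 \left(6 + 5\right)} = \frac{1}{-4 + 8 \cdot 11} = \frac{1}{-4 + 88} = \frac{1}{84}$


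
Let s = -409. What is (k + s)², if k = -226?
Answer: 403225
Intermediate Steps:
(k + s)² = (-226 - 409)² = (-635)² = 403225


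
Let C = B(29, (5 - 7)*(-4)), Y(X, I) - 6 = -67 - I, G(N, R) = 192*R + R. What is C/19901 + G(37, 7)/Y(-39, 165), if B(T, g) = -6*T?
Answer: -26925575/4497626 ≈ -5.9866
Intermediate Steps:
G(N, R) = 193*R
Y(X, I) = -61 - I (Y(X, I) = 6 + (-67 - I) = -61 - I)
C = -174 (C = -6*29 = -174)
C/19901 + G(37, 7)/Y(-39, 165) = -174/19901 + (193*7)/(-61 - 1*165) = -174*1/19901 + 1351/(-61 - 165) = -174/19901 + 1351/(-226) = -174/19901 + 1351*(-1/226) = -174/19901 - 1351/226 = -26925575/4497626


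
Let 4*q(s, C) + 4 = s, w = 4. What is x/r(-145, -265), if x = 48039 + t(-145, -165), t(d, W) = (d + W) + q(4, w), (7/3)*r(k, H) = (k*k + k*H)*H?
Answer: -334103/47262750 ≈ -0.0070691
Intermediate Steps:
q(s, C) = -1 + s/4
r(k, H) = 3*H*(k² + H*k)/7 (r(k, H) = 3*((k*k + k*H)*H)/7 = 3*((k² + H*k)*H)/7 = 3*(H*(k² + H*k))/7 = 3*H*(k² + H*k)/7)
t(d, W) = W + d (t(d, W) = (d + W) + (-1 + (¼)*4) = (W + d) + (-1 + 1) = (W + d) + 0 = W + d)
x = 47729 (x = 48039 + (-165 - 145) = 48039 - 310 = 47729)
x/r(-145, -265) = 47729/(((3/7)*(-265)*(-145)*(-265 - 145))) = 47729/(((3/7)*(-265)*(-145)*(-410))) = 47729/(-47262750/7) = 47729*(-7/47262750) = -334103/47262750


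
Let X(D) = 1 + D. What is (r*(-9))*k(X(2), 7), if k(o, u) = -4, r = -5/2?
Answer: -90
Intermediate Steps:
r = -5/2 (r = -5*1/2 = -5/2 ≈ -2.5000)
(r*(-9))*k(X(2), 7) = -5/2*(-9)*(-4) = (45/2)*(-4) = -90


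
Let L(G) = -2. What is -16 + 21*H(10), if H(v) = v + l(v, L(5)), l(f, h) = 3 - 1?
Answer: 236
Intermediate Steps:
l(f, h) = 2
H(v) = 2 + v (H(v) = v + 2 = 2 + v)
-16 + 21*H(10) = -16 + 21*(2 + 10) = -16 + 21*12 = -16 + 252 = 236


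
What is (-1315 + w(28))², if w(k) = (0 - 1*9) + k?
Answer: 1679616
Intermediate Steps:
w(k) = -9 + k (w(k) = (0 - 9) + k = -9 + k)
(-1315 + w(28))² = (-1315 + (-9 + 28))² = (-1315 + 19)² = (-1296)² = 1679616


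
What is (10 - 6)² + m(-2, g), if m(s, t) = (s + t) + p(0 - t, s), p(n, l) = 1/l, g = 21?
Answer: 69/2 ≈ 34.500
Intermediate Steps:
m(s, t) = s + t + 1/s (m(s, t) = (s + t) + 1/s = s + t + 1/s)
(10 - 6)² + m(-2, g) = (10 - 6)² + (-2 + 21 + 1/(-2)) = 4² + (-2 + 21 - ½) = 16 + 37/2 = 69/2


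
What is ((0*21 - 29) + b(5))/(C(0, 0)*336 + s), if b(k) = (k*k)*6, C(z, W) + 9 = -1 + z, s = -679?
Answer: -121/4039 ≈ -0.029958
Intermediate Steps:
C(z, W) = -10 + z (C(z, W) = -9 + (-1 + z) = -10 + z)
b(k) = 6*k² (b(k) = k²*6 = 6*k²)
((0*21 - 29) + b(5))/(C(0, 0)*336 + s) = ((0*21 - 29) + 6*5²)/((-10 + 0)*336 - 679) = ((0 - 29) + 6*25)/(-10*336 - 679) = (-29 + 150)/(-3360 - 679) = 121/(-4039) = 121*(-1/4039) = -121/4039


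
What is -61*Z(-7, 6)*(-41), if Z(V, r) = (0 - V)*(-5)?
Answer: -87535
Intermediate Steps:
Z(V, r) = 5*V (Z(V, r) = -V*(-5) = 5*V)
-61*Z(-7, 6)*(-41) = -305*(-7)*(-41) = -61*(-35)*(-41) = 2135*(-41) = -87535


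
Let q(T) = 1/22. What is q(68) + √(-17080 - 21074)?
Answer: 1/22 + I*√38154 ≈ 0.045455 + 195.33*I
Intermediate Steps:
q(T) = 1/22
q(68) + √(-17080 - 21074) = 1/22 + √(-17080 - 21074) = 1/22 + √(-38154) = 1/22 + I*√38154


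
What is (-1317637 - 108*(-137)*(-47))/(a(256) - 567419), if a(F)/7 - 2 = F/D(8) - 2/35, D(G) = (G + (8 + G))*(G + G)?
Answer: 30195735/8511011 ≈ 3.5478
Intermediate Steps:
D(G) = 2*G*(8 + 2*G) (D(G) = (8 + 2*G)*(2*G) = 2*G*(8 + 2*G))
a(F) = 68/5 + 7*F/384 (a(F) = 14 + 7*(F/((4*8*(4 + 8))) - 2/35) = 14 + 7*(F/((4*8*12)) - 2*1/35) = 14 + 7*(F/384 - 2/35) = 14 + 7*(-2/35 + F/384) = 14 + (-2/5 + 7*F/384) = 68/5 + 7*F/384)
(-1317637 - 108*(-137)*(-47))/(a(256) - 567419) = (-1317637 - 108*(-137)*(-47))/((68/5 + (7/384)*256) - 567419) = (-1317637 + 14796*(-47))/((68/5 + 14/3) - 567419) = (-1317637 - 695412)/(274/15 - 567419) = -2013049/(-8511011/15) = -2013049*(-15/8511011) = 30195735/8511011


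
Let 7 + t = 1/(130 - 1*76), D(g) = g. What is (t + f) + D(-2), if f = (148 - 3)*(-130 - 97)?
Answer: -1777895/54 ≈ -32924.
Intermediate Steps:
f = -32915 (f = 145*(-227) = -32915)
t = -377/54 (t = -7 + 1/(130 - 1*76) = -7 + 1/(130 - 76) = -7 + 1/54 = -377/54 ≈ -6.9815)
(t + f) + D(-2) = (-377/54 - 32915) - 2 = -1777787/54 - 2 = -1777895/54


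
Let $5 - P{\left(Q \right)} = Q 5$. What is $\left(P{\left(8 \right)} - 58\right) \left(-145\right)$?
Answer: $13485$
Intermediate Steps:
$P{\left(Q \right)} = 5 - 5 Q$ ($P{\left(Q \right)} = 5 - Q 5 = 5 - 5 Q$)
$\left(P{\left(8 \right)} - 58\right) \left(-145\right) = \left(\left(5 - 40\right) - 58\right) \left(-145\right) = \left(-35 - 58\right) \left(-145\right) = \left(-93\right) \left(-145\right) = 13485$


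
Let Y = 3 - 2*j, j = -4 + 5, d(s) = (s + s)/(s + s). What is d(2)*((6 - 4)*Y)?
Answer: 2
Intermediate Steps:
d(s) = 1 (d(s) = (2*s)/((2*s)) = (2*s)*(1/(2*s)) = 1)
j = 1
Y = 1 (Y = 3 - 2*1 = 3 - 2 = 1)
d(2)*((6 - 4)*Y) = 1*((6 - 4)*1) = 1*(2*1) = 1*2 = 2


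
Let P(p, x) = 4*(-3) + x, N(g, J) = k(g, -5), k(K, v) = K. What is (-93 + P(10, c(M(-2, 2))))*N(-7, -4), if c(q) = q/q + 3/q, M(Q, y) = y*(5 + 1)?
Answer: 2905/4 ≈ 726.25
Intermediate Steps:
M(Q, y) = 6*y (M(Q, y) = y*6 = 6*y)
N(g, J) = g
c(q) = 1 + 3/q
P(p, x) = -12 + x
(-93 + P(10, c(M(-2, 2))))*N(-7, -4) = (-93 + (-12 + (3 + 6*2)/((6*2))))*(-7) = (-93 + (-12 + (3 + 12)/12))*(-7) = (-93 + (-12 + (1/12)*15))*(-7) = (-93 + (-12 + 5/4))*(-7) = (-93 - 43/4)*(-7) = -415/4*(-7) = 2905/4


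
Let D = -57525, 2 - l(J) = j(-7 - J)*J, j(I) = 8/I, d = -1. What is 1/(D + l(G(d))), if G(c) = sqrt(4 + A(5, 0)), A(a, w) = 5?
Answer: -5/287603 ≈ -1.7385e-5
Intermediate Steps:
G(c) = 3 (G(c) = sqrt(4 + 5) = sqrt(9) = 3)
l(J) = 2 - 8*J/(-7 - J) (l(J) = 2 - 8/(-7 - J)*J = 2 - 8*J/(-7 - J))
1/(D + l(G(d))) = 1/(-57525 + 2*(7 + 5*3)/(7 + 3)) = 1/(-57525 + 2*(7 + 15)/10) = 1/(-57525 + 2*(1/10)*22) = 1/(-57525 + 22/5) = 1/(-287603/5) = -5/287603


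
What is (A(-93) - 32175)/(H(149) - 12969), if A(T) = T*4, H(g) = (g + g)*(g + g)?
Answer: -32547/75835 ≈ -0.42918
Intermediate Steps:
H(g) = 4*g² (H(g) = (2*g)*(2*g) = 4*g²)
A(T) = 4*T
(A(-93) - 32175)/(H(149) - 12969) = (4*(-93) - 32175)/(4*149² - 12969) = (-372 - 32175)/(4*22201 - 12969) = -32547/(88804 - 12969) = -32547/75835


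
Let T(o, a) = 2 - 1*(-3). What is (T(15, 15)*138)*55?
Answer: 37950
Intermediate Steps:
T(o, a) = 5 (T(o, a) = 2 + 3 = 5)
(T(15, 15)*138)*55 = (5*138)*55 = 690*55 = 37950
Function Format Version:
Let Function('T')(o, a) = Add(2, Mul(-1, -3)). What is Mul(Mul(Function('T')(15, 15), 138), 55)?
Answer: 37950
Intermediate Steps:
Function('T')(o, a) = 5 (Function('T')(o, a) = Add(2, 3) = 5)
Mul(Mul(Function('T')(15, 15), 138), 55) = Mul(Mul(5, 138), 55) = Mul(690, 55) = 37950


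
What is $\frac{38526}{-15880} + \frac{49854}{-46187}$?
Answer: $- \frac{1285540941}{366724780} \approx -3.5055$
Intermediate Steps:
$\frac{38526}{-15880} + \frac{49854}{-46187} = 38526 \left(- \frac{1}{15880}\right) + 49854 \left(- \frac{1}{46187}\right) = - \frac{19263}{7940} - \frac{49854}{46187} = - \frac{1285540941}{366724780}$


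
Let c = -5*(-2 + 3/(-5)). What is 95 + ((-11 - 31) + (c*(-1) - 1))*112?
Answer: -6177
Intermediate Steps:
c = 13 (c = -5*(-2 + 3*(-1/5)) = -5*(-2 - 3/5) = -5*(-13/5) = 13)
95 + ((-11 - 31) + (c*(-1) - 1))*112 = 95 + ((-11 - 31) + (13*(-1) - 1))*112 = 95 + (-42 + (-13 - 1))*112 = 95 + (-42 - 14)*112 = 95 - 56*112 = 95 - 6272 = -6177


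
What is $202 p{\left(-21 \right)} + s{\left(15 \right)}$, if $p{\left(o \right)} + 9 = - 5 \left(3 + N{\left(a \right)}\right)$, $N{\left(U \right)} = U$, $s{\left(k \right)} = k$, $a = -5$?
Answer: $217$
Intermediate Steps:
$p{\left(o \right)} = 1$ ($p{\left(o \right)} = -9 - 5 \left(3 - 5\right) = -9 - -10 = -9 + 10 = 1$)
$202 p{\left(-21 \right)} + s{\left(15 \right)} = 202 \cdot 1 + 15 = 202 + 15 = 217$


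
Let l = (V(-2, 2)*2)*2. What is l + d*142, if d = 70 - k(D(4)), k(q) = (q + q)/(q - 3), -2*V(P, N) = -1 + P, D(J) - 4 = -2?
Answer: 10514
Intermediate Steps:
D(J) = 2 (D(J) = 4 - 2 = 2)
V(P, N) = 1/2 - P/2 (V(P, N) = -(-1 + P)/2 = 1/2 - P/2)
k(q) = 2*q/(-3 + q) (k(q) = (2*q)/(-3 + q) = 2*q/(-3 + q))
l = 6 (l = ((1/2 - 1/2*(-2))*2)*2 = ((1/2 + 1)*2)*2 = ((3/2)*2)*2 = 3*2 = 6)
d = 74 (d = 70 - 2*2/(-3 + 2) = 70 - 2*2/(-1) = 70 - 2*2*(-1) = 70 - 1*(-4) = 70 + 4 = 74)
l + d*142 = 6 + 74*142 = 6 + 10508 = 10514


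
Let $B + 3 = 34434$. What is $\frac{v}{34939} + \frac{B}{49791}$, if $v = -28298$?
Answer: $- \frac{68667003}{579882583} \approx -0.11842$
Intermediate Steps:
$B = 34431$ ($B = -3 + 34434 = 34431$)
$\frac{v}{34939} + \frac{B}{49791} = - \frac{28298}{34939} + \frac{34431}{49791} = \left(-28298\right) \frac{1}{34939} + 34431 \cdot \frac{1}{49791} = - \frac{28298}{34939} + \frac{11477}{16597} = - \frac{68667003}{579882583}$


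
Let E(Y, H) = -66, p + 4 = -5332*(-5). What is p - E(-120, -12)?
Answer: 26722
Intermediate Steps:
p = 26656 (p = -4 - 5332*(-5) = -4 + 26660 = 26656)
p - E(-120, -12) = 26656 - 1*(-66) = 26656 + 66 = 26722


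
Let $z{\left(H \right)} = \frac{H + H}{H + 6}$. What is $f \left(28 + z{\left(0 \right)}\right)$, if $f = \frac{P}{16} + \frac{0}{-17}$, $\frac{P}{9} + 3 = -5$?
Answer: $-126$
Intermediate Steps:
$P = -72$ ($P = -27 + 9 \left(-5\right) = -27 - 45 = -72$)
$z{\left(H \right)} = \frac{2 H}{6 + H}$
$f = - \frac{9}{2}$ ($f = - \frac{72}{16} + \frac{0}{-17} = \left(-72\right) \frac{1}{16} + 0 \left(- \frac{1}{17}\right) = - \frac{9}{2} + 0 = - \frac{9}{2} \approx -4.5$)
$f \left(28 + z{\left(0 \right)}\right) = - \frac{9 \left(28 + 2 \cdot 0 \frac{1}{6 + 0}\right)}{2} = - \frac{9 \left(28 + 2 \cdot 0 \cdot \frac{1}{6}\right)}{2} = - \frac{9 \left(28 + 0\right)}{2} = \left(- \frac{9}{2}\right) 28 = -126$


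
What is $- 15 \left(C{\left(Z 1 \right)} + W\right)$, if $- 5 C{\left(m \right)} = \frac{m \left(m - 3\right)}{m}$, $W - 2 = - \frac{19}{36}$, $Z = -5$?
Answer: $- \frac{553}{12} \approx -46.083$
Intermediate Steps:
$W = \frac{53}{36}$ ($W = 2 - \frac{19}{36} = \frac{53}{36} \approx 1.4722$)
$C{\left(m \right)} = \frac{3}{5} - \frac{m}{5}$ ($C{\left(m \right)} = - \frac{m \left(m - 3\right) \frac{1}{m}}{5} = - \frac{m \left(-3 + m\right) \frac{1}{m}}{5} = - \frac{-3 + m}{5} = \frac{3}{5} - \frac{m}{5}$)
$- 15 \left(C{\left(Z 1 \right)} + W\right) = - 15 \left(\left(\frac{3}{5} - \frac{\left(-5\right) 1}{5}\right) + \frac{53}{36}\right) = - 15 \left(\left(\frac{3}{5} - -1\right) + \frac{53}{36}\right) = - 15 \left(\left(\frac{3}{5} + 1\right) + \frac{53}{36}\right) = - 15 \left(\frac{8}{5} + \frac{53}{36}\right) = \left(-15\right) \frac{553}{180} = - \frac{553}{12}$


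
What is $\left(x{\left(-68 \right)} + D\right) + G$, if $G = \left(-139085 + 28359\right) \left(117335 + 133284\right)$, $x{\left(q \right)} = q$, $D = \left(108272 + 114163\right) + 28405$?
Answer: $-27749788622$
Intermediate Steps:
$D = 250840$ ($D = 222435 + 28405 = 250840$)
$G = -27750039394$ ($G = \left(-110726\right) 250619 = -27750039394$)
$\left(x{\left(-68 \right)} + D\right) + G = \left(-68 + 250840\right) - 27750039394 = 250772 - 27750039394 = -27749788622$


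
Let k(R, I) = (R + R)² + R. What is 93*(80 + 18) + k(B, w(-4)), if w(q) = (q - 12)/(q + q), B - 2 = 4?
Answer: 9264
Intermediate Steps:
B = 6 (B = 2 + 4 = 6)
w(q) = (-12 + q)/(2*q) (w(q) = (-12 + q)/((2*q)) = (-12 + q)*(1/(2*q)) = (-12 + q)/(2*q))
k(R, I) = R + 4*R² (k(R, I) = (2*R)² + R = 4*R² + R = R + 4*R²)
93*(80 + 18) + k(B, w(-4)) = 93*(80 + 18) + 6*(1 + 4*6) = 93*98 + 6*(1 + 24) = 9114 + 6*25 = 9114 + 150 = 9264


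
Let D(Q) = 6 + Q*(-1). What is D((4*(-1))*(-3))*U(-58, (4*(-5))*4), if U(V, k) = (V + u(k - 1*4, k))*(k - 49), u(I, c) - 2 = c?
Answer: -105264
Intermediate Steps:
u(I, c) = 2 + c
U(V, k) = (-49 + k)*(2 + V + k) (U(V, k) = (V + (2 + k))*(k - 49) = (2 + V + k)*(-49 + k) = (-49 + k)*(2 + V + k))
D(Q) = 6 - Q
D((4*(-1))*(-3))*U(-58, (4*(-5))*4) = (6 - 4*(-1)*(-3))*(-98 + ((4*(-5))*4)² - 49*(-58) - 47*4*(-5)*4 - 58*4*(-5)*4) = (6 - (-4)*(-3))*(-98 + (-20*4)² + 2842 - (-940)*4 - (-1160)*4) = (6 - 1*12)*(-98 + (-80)² + 2842 - 47*(-80) - 58*(-80)) = (6 - 12)*(-98 + 6400 + 2842 + 3760 + 4640) = -6*17544 = -105264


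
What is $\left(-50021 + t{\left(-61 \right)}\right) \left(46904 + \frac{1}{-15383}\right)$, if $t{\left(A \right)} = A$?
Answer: $- \frac{36135376536942}{15383} \approx -2.349 \cdot 10^{9}$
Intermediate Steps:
$\left(-50021 + t{\left(-61 \right)}\right) \left(46904 + \frac{1}{-15383}\right) = \left(-50021 - 61\right) \left(46904 + \frac{1}{-15383}\right) = - 50082 \left(46904 - \frac{1}{15383}\right) = \left(-50082\right) \frac{721524231}{15383} = - \frac{36135376536942}{15383}$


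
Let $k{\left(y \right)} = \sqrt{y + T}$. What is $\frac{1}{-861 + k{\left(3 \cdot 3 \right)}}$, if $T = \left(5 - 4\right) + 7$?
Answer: $- \frac{861}{741304} - \frac{\sqrt{17}}{741304} \approx -0.001167$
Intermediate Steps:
$T = 8$ ($T = 1 + 7 = 8$)
$k{\left(y \right)} = \sqrt{8 + y}$ ($k{\left(y \right)} = \sqrt{y + 8} = \sqrt{8 + y}$)
$\frac{1}{-861 + k{\left(3 \cdot 3 \right)}} = \frac{1}{-861 + \sqrt{8 + 3 \cdot 3}} = \frac{1}{-861 + \sqrt{8 + 9}} = \frac{1}{-861 + \sqrt{17}}$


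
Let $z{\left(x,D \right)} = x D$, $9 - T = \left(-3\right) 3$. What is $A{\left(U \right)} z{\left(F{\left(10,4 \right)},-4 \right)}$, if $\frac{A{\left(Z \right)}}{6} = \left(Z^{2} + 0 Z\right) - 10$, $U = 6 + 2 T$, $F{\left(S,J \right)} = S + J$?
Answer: $-589344$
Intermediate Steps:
$T = 18$ ($T = 9 - \left(-3\right) 3 = 9 - -9 = 9 + 9 = 18$)
$F{\left(S,J \right)} = J + S$
$U = 42$ ($U = 6 + 2 \cdot 18 = 6 + 36 = 42$)
$A{\left(Z \right)} = -60 + 6 Z^{2}$ ($A{\left(Z \right)} = 6 \left(\left(Z^{2} + 0 Z\right) - 10\right) = 6 \left(\left(Z^{2} + 0\right) - 10\right) = 6 \left(Z^{2} - 10\right) = 6 \left(-10 + Z^{2}\right) = -60 + 6 Z^{2}$)
$z{\left(x,D \right)} = D x$
$A{\left(U \right)} z{\left(F{\left(10,4 \right)},-4 \right)} = \left(-60 + 6 \cdot 42^{2}\right) \left(- 4 \left(4 + 10\right)\right) = \left(-60 + 6 \cdot 1764\right) \left(\left(-4\right) 14\right) = \left(-60 + 10584\right) \left(-56\right) = 10524 \left(-56\right) = -589344$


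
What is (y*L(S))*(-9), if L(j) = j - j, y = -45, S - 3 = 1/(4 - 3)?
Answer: 0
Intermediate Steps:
S = 4 (S = 3 + 1/(4 - 3) = 3 + 1/1 = 3 + 1 = 4)
L(j) = 0
(y*L(S))*(-9) = -45*0*(-9) = 0*(-9) = 0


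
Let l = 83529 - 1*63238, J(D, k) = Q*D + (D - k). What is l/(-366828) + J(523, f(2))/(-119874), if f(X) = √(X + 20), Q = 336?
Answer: -11181027527/7328856612 + √22/119874 ≈ -1.5256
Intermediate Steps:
f(X) = √(20 + X)
J(D, k) = -k + 337*D (J(D, k) = 336*D + (D - k) = -k + 337*D)
l = 20291 (l = 83529 - 63238 = 20291)
l/(-366828) + J(523, f(2))/(-119874) = 20291/(-366828) + (-√(20 + 2) + 337*523)/(-119874) = 20291*(-1/366828) + (-√22 + 176251)*(-1/119874) = -20291/366828 + (176251 - √22)*(-1/119874) = -20291/366828 + (-176251/119874 + √22/119874) = -11181027527/7328856612 + √22/119874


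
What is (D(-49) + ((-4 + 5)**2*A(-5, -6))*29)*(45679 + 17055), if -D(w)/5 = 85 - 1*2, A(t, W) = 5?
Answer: -16938180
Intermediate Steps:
D(w) = -415 (D(w) = -5*(85 - 1*2) = -5*(85 - 2) = -5*83 = -415)
(D(-49) + ((-4 + 5)**2*A(-5, -6))*29)*(45679 + 17055) = (-415 + ((-4 + 5)**2*5)*29)*(45679 + 17055) = (-415 + (1**2*5)*29)*62734 = (-415 + (1*5)*29)*62734 = (-415 + 5*29)*62734 = (-415 + 145)*62734 = -270*62734 = -16938180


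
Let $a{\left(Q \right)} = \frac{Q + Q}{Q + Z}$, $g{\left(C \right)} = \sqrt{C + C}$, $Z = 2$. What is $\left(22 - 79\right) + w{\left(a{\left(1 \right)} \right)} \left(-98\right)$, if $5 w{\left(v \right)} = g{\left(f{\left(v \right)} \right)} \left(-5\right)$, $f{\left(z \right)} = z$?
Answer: $-57 + \frac{196 \sqrt{3}}{3} \approx 56.161$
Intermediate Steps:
$g{\left(C \right)} = \sqrt{2} \sqrt{C}$ ($g{\left(C \right)} = \sqrt{2 C} = \sqrt{2} \sqrt{C}$)
$a{\left(Q \right)} = \frac{2 Q}{2 + Q}$ ($a{\left(Q \right)} = \frac{Q + Q}{Q + 2} = \frac{2 Q}{2 + Q}$)
$w{\left(v \right)} = - \sqrt{2} \sqrt{v}$ ($w{\left(v \right)} = \frac{\sqrt{2} \sqrt{v} \left(-5\right)}{5} = \frac{\left(-5\right) \sqrt{2} \sqrt{v}}{5} = - \sqrt{2} \sqrt{v}$)
$\left(22 - 79\right) + w{\left(a{\left(1 \right)} \right)} \left(-98\right) = \left(22 - 79\right) + - \sqrt{2} \sqrt{2 \cdot 1 \frac{1}{2 + 1}} \left(-98\right) = -57 + - \sqrt{2} \sqrt{2 \cdot 1 \cdot \frac{1}{3}} \left(-98\right) = -57 + - \sqrt{2} \sqrt{\frac{2}{3}} \left(-98\right) = -57 + - \sqrt{2} \frac{\sqrt{6}}{3} \left(-98\right) = -57 + - \frac{2 \sqrt{3}}{3} \left(-98\right) = -57 + \frac{196 \sqrt{3}}{3}$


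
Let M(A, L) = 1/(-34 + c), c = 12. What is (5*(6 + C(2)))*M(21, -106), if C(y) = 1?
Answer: -35/22 ≈ -1.5909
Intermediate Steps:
M(A, L) = -1/22 (M(A, L) = 1/(-34 + 12) = 1/(-22) = -1/22)
(5*(6 + C(2)))*M(21, -106) = (5*(6 + 1))*(-1/22) = (5*7)*(-1/22) = 35*(-1/22) = -35/22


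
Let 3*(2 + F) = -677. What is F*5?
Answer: -3415/3 ≈ -1138.3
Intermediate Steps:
F = -683/3 (F = -2 + (⅓)*(-677) = -2 - 677/3 = -683/3 ≈ -227.67)
F*5 = -683/3*5 = -3415/3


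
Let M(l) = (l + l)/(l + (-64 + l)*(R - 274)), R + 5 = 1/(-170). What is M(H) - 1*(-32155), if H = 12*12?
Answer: 1515303763/47125 ≈ 32155.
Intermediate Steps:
R = -851/170 (R = -5 + 1/(-170) = -5 - 1/170 = -851/170 ≈ -5.0059)
H = 144
M(l) = 2*l/(1517792/85 - 47261*l/170) (M(l) = (l + l)/(l + (-64 + l)*(-851/170 - 274)) = (2*l)/(l + (-64 + l)*(-47431/170)) = (2*l)/(l + (1517792/85 - 47431*l/170)) = (2*l)/(1517792/85 - 47261*l/170) = 2*l/(1517792/85 - 47261*l/170))
M(H) - 1*(-32155) = -340*144/(-3035584 + 47261*144) - 1*(-32155) = -340*144/(-3035584 + 6805584) + 32155 = -340*144/3770000 + 32155 = -340*144*1/3770000 + 32155 = -612/47125 + 32155 = 1515303763/47125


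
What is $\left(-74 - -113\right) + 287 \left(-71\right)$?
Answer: $-20338$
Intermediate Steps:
$\left(-74 - -113\right) + 287 \left(-71\right) = \left(-74 + 113\right) - 20377 = 39 - 20377 = -20338$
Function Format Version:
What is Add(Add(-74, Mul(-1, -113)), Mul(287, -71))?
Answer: -20338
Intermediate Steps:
Add(Add(-74, Mul(-1, -113)), Mul(287, -71)) = Add(Add(-74, 113), -20377) = Add(39, -20377) = -20338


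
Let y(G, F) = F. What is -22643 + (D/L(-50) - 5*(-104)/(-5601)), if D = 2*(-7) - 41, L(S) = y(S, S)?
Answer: -1268178019/56010 ≈ -22642.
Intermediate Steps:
L(S) = S
D = -55 (D = -14 - 41 = -55)
-22643 + (D/L(-50) - 5*(-104)/(-5601)) = -22643 + (-55/(-50) - 5*(-104)/(-5601)) = -22643 + (-55*(-1/50) + 520*(-1/5601)) = -22643 + (11/10 - 520/5601) = -22643 + 56411/56010 = -1268178019/56010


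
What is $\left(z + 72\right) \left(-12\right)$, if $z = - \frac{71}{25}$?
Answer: $- \frac{20748}{25} \approx -829.92$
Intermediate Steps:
$z = - \frac{71}{25}$ ($z = \left(-71\right) \frac{1}{25} = - \frac{71}{25} \approx -2.84$)
$\left(z + 72\right) \left(-12\right) = \left(- \frac{71}{25} + 72\right) \left(-12\right) = \frac{1729}{25} \left(-12\right) = - \frac{20748}{25}$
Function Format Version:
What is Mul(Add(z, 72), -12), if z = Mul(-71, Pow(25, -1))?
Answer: Rational(-20748, 25) ≈ -829.92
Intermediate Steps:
z = Rational(-71, 25) (z = Mul(-71, Rational(1, 25)) = Rational(-71, 25) ≈ -2.8400)
Mul(Add(z, 72), -12) = Mul(Add(Rational(-71, 25), 72), -12) = Mul(Rational(1729, 25), -12) = Rational(-20748, 25)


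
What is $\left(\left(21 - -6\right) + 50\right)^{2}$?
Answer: $5929$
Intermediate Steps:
$\left(\left(21 - -6\right) + 50\right)^{2} = \left(\left(21 + 6\right) + 50\right)^{2} = \left(27 + 50\right)^{2} = 77^{2} = 5929$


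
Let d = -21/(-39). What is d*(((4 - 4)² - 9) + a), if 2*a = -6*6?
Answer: -189/13 ≈ -14.538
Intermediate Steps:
d = 7/13 (d = -21*(-1/39) = 7/13 ≈ 0.53846)
a = -18 (a = (-6*6)/2 = (½)*(-36) = -18)
d*(((4 - 4)² - 9) + a) = 7*(((4 - 4)² - 9) - 18)/13 = 7*((0² - 9) - 18)/13 = 7*((0 - 9) - 18)/13 = 7*(-9 - 18)/13 = (7/13)*(-27) = -189/13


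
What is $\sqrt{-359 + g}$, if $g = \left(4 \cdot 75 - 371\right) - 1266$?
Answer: $4 i \sqrt{106} \approx 41.182 i$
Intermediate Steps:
$g = -1337$ ($g = \left(300 - 371\right) - 1266 = -71 - 1266 = -1337$)
$\sqrt{-359 + g} = \sqrt{-359 - 1337} = \sqrt{-1696} = 4 i \sqrt{106}$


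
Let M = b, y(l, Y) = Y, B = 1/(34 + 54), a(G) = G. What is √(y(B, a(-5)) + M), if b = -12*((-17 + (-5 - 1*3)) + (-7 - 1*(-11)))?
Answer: √247 ≈ 15.716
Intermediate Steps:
B = 1/88 ≈ 0.011364
b = 252 (b = -12*((-17 + (-5 - 3)) + (-7 + 11)) = -12*((-17 - 8) + 4) = -12*(-25 + 4) = -12*(-21) = 252)
M = 252
√(y(B, a(-5)) + M) = √(-5 + 252) = √247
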